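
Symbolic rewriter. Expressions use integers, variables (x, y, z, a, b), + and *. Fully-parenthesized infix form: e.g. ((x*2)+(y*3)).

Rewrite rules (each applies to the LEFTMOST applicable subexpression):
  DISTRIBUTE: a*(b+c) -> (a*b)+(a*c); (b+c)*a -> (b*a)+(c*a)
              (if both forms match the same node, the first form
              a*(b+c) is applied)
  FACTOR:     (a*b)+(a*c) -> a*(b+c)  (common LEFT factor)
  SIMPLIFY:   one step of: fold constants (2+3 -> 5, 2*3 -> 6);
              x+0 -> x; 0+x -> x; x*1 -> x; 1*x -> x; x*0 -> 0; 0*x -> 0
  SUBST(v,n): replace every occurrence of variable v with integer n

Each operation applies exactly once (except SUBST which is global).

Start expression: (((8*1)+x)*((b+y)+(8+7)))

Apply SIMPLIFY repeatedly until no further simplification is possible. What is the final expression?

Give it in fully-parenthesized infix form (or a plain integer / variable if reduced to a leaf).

Start: (((8*1)+x)*((b+y)+(8+7)))
Step 1: at LL: (8*1) -> 8; overall: (((8*1)+x)*((b+y)+(8+7))) -> ((8+x)*((b+y)+(8+7)))
Step 2: at RR: (8+7) -> 15; overall: ((8+x)*((b+y)+(8+7))) -> ((8+x)*((b+y)+15))
Fixed point: ((8+x)*((b+y)+15))

Answer: ((8+x)*((b+y)+15))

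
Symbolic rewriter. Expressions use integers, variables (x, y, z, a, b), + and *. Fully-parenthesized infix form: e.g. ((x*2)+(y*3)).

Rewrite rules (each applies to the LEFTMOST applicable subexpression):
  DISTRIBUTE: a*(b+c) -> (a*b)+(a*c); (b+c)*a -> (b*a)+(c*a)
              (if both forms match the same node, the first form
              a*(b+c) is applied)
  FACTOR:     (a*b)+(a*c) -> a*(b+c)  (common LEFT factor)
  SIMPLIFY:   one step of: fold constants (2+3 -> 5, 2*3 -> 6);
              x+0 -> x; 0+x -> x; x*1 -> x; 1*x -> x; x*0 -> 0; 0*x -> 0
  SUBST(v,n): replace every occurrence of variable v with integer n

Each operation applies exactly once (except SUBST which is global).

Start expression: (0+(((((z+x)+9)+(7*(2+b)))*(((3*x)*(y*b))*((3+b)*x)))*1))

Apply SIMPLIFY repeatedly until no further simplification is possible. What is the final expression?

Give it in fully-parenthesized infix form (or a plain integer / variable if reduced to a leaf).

Start: (0+(((((z+x)+9)+(7*(2+b)))*(((3*x)*(y*b))*((3+b)*x)))*1))
Step 1: at root: (0+(((((z+x)+9)+(7*(2+b)))*(((3*x)*(y*b))*((3+b)*x)))*1)) -> (((((z+x)+9)+(7*(2+b)))*(((3*x)*(y*b))*((3+b)*x)))*1); overall: (0+(((((z+x)+9)+(7*(2+b)))*(((3*x)*(y*b))*((3+b)*x)))*1)) -> (((((z+x)+9)+(7*(2+b)))*(((3*x)*(y*b))*((3+b)*x)))*1)
Step 2: at root: (((((z+x)+9)+(7*(2+b)))*(((3*x)*(y*b))*((3+b)*x)))*1) -> ((((z+x)+9)+(7*(2+b)))*(((3*x)*(y*b))*((3+b)*x))); overall: (((((z+x)+9)+(7*(2+b)))*(((3*x)*(y*b))*((3+b)*x)))*1) -> ((((z+x)+9)+(7*(2+b)))*(((3*x)*(y*b))*((3+b)*x)))
Fixed point: ((((z+x)+9)+(7*(2+b)))*(((3*x)*(y*b))*((3+b)*x)))

Answer: ((((z+x)+9)+(7*(2+b)))*(((3*x)*(y*b))*((3+b)*x)))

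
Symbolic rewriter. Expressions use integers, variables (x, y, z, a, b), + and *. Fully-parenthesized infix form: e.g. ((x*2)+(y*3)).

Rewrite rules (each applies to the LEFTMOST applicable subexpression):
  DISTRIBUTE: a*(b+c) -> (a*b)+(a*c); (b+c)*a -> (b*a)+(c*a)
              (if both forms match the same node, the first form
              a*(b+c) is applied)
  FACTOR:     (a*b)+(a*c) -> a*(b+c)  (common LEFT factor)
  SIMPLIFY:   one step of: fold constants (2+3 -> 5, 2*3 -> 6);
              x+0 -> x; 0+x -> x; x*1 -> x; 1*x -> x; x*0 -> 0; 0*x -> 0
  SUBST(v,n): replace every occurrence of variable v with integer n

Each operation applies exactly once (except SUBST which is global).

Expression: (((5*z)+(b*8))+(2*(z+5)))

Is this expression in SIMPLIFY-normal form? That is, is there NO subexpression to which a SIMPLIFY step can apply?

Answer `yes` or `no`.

Expression: (((5*z)+(b*8))+(2*(z+5)))
Scanning for simplifiable subexpressions (pre-order)...
  at root: (((5*z)+(b*8))+(2*(z+5))) (not simplifiable)
  at L: ((5*z)+(b*8)) (not simplifiable)
  at LL: (5*z) (not simplifiable)
  at LR: (b*8) (not simplifiable)
  at R: (2*(z+5)) (not simplifiable)
  at RR: (z+5) (not simplifiable)
Result: no simplifiable subexpression found -> normal form.

Answer: yes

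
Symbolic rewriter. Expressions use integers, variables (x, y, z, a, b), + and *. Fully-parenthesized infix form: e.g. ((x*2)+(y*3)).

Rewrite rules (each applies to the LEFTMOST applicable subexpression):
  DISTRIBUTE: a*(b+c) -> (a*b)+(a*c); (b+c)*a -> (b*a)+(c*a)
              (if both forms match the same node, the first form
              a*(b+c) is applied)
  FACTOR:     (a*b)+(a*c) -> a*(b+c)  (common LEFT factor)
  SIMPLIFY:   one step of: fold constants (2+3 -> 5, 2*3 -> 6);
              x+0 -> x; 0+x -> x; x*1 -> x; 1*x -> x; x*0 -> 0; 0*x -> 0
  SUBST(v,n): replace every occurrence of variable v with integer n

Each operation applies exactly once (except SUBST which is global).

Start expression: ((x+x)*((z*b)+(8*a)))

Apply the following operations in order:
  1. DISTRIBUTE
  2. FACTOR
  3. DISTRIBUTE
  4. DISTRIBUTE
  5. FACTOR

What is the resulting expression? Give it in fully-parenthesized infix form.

Start: ((x+x)*((z*b)+(8*a)))
Apply DISTRIBUTE at root (target: ((x+x)*((z*b)+(8*a)))): ((x+x)*((z*b)+(8*a))) -> (((x+x)*(z*b))+((x+x)*(8*a)))
Apply FACTOR at root (target: (((x+x)*(z*b))+((x+x)*(8*a)))): (((x+x)*(z*b))+((x+x)*(8*a))) -> ((x+x)*((z*b)+(8*a)))
Apply DISTRIBUTE at root (target: ((x+x)*((z*b)+(8*a)))): ((x+x)*((z*b)+(8*a))) -> (((x+x)*(z*b))+((x+x)*(8*a)))
Apply DISTRIBUTE at L (target: ((x+x)*(z*b))): (((x+x)*(z*b))+((x+x)*(8*a))) -> (((x*(z*b))+(x*(z*b)))+((x+x)*(8*a)))
Apply FACTOR at L (target: ((x*(z*b))+(x*(z*b)))): (((x*(z*b))+(x*(z*b)))+((x+x)*(8*a))) -> ((x*((z*b)+(z*b)))+((x+x)*(8*a)))

Answer: ((x*((z*b)+(z*b)))+((x+x)*(8*a)))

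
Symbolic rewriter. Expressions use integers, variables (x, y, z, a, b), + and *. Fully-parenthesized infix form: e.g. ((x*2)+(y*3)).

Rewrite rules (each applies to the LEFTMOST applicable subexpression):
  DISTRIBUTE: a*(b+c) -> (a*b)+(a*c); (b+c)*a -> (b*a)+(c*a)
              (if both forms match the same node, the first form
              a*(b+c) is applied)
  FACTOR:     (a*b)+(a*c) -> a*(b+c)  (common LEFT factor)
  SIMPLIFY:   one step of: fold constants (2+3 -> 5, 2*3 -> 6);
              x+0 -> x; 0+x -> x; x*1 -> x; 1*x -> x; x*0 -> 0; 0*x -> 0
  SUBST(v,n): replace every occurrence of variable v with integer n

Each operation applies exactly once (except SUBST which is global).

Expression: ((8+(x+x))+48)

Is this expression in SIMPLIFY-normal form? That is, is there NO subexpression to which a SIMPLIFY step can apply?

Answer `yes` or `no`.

Answer: yes

Derivation:
Expression: ((8+(x+x))+48)
Scanning for simplifiable subexpressions (pre-order)...
  at root: ((8+(x+x))+48) (not simplifiable)
  at L: (8+(x+x)) (not simplifiable)
  at LR: (x+x) (not simplifiable)
Result: no simplifiable subexpression found -> normal form.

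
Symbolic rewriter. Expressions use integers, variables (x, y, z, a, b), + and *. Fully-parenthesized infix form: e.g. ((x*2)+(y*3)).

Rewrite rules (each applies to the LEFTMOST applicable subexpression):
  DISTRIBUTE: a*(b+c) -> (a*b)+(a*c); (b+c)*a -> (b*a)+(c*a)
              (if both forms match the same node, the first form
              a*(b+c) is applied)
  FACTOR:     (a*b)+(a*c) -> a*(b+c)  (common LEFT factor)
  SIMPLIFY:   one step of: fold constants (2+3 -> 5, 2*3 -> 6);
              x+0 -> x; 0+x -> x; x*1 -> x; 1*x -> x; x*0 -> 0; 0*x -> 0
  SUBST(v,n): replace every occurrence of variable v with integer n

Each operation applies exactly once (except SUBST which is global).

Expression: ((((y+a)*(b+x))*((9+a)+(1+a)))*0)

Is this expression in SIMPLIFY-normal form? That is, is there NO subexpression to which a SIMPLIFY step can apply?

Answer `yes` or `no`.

Answer: no

Derivation:
Expression: ((((y+a)*(b+x))*((9+a)+(1+a)))*0)
Scanning for simplifiable subexpressions (pre-order)...
  at root: ((((y+a)*(b+x))*((9+a)+(1+a)))*0) (SIMPLIFIABLE)
  at L: (((y+a)*(b+x))*((9+a)+(1+a))) (not simplifiable)
  at LL: ((y+a)*(b+x)) (not simplifiable)
  at LLL: (y+a) (not simplifiable)
  at LLR: (b+x) (not simplifiable)
  at LR: ((9+a)+(1+a)) (not simplifiable)
  at LRL: (9+a) (not simplifiable)
  at LRR: (1+a) (not simplifiable)
Found simplifiable subexpr at path root: ((((y+a)*(b+x))*((9+a)+(1+a)))*0)
One SIMPLIFY step would give: 0
-> NOT in normal form.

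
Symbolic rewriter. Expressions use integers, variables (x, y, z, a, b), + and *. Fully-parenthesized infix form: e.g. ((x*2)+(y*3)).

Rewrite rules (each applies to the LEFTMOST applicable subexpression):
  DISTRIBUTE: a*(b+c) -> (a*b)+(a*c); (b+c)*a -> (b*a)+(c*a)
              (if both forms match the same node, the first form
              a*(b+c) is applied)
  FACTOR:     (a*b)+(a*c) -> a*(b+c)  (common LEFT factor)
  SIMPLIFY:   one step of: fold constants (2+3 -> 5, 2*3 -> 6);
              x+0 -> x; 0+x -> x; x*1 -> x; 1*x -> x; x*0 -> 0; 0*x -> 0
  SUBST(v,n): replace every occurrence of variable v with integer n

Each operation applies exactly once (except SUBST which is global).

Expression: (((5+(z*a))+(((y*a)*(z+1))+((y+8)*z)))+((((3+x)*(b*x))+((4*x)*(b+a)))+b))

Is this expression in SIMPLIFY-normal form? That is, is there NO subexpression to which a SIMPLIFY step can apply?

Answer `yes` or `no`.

Answer: yes

Derivation:
Expression: (((5+(z*a))+(((y*a)*(z+1))+((y+8)*z)))+((((3+x)*(b*x))+((4*x)*(b+a)))+b))
Scanning for simplifiable subexpressions (pre-order)...
  at root: (((5+(z*a))+(((y*a)*(z+1))+((y+8)*z)))+((((3+x)*(b*x))+((4*x)*(b+a)))+b)) (not simplifiable)
  at L: ((5+(z*a))+(((y*a)*(z+1))+((y+8)*z))) (not simplifiable)
  at LL: (5+(z*a)) (not simplifiable)
  at LLR: (z*a) (not simplifiable)
  at LR: (((y*a)*(z+1))+((y+8)*z)) (not simplifiable)
  at LRL: ((y*a)*(z+1)) (not simplifiable)
  at LRLL: (y*a) (not simplifiable)
  at LRLR: (z+1) (not simplifiable)
  at LRR: ((y+8)*z) (not simplifiable)
  at LRRL: (y+8) (not simplifiable)
  at R: ((((3+x)*(b*x))+((4*x)*(b+a)))+b) (not simplifiable)
  at RL: (((3+x)*(b*x))+((4*x)*(b+a))) (not simplifiable)
  at RLL: ((3+x)*(b*x)) (not simplifiable)
  at RLLL: (3+x) (not simplifiable)
  at RLLR: (b*x) (not simplifiable)
  at RLR: ((4*x)*(b+a)) (not simplifiable)
  at RLRL: (4*x) (not simplifiable)
  at RLRR: (b+a) (not simplifiable)
Result: no simplifiable subexpression found -> normal form.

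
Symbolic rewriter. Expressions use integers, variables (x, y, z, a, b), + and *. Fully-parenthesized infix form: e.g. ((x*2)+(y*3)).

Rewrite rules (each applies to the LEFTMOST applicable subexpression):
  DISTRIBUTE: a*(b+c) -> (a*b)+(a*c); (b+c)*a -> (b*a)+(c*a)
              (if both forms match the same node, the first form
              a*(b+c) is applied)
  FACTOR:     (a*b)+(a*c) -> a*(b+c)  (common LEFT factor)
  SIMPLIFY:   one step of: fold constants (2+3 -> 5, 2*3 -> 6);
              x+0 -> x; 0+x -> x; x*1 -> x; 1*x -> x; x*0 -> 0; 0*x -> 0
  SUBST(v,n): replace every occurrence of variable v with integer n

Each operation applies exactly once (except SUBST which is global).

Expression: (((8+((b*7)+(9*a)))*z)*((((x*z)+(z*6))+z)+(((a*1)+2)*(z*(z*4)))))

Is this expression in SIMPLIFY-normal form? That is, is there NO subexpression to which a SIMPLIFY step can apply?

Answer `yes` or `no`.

Expression: (((8+((b*7)+(9*a)))*z)*((((x*z)+(z*6))+z)+(((a*1)+2)*(z*(z*4)))))
Scanning for simplifiable subexpressions (pre-order)...
  at root: (((8+((b*7)+(9*a)))*z)*((((x*z)+(z*6))+z)+(((a*1)+2)*(z*(z*4))))) (not simplifiable)
  at L: ((8+((b*7)+(9*a)))*z) (not simplifiable)
  at LL: (8+((b*7)+(9*a))) (not simplifiable)
  at LLR: ((b*7)+(9*a)) (not simplifiable)
  at LLRL: (b*7) (not simplifiable)
  at LLRR: (9*a) (not simplifiable)
  at R: ((((x*z)+(z*6))+z)+(((a*1)+2)*(z*(z*4)))) (not simplifiable)
  at RL: (((x*z)+(z*6))+z) (not simplifiable)
  at RLL: ((x*z)+(z*6)) (not simplifiable)
  at RLLL: (x*z) (not simplifiable)
  at RLLR: (z*6) (not simplifiable)
  at RR: (((a*1)+2)*(z*(z*4))) (not simplifiable)
  at RRL: ((a*1)+2) (not simplifiable)
  at RRLL: (a*1) (SIMPLIFIABLE)
  at RRR: (z*(z*4)) (not simplifiable)
  at RRRR: (z*4) (not simplifiable)
Found simplifiable subexpr at path RRLL: (a*1)
One SIMPLIFY step would give: (((8+((b*7)+(9*a)))*z)*((((x*z)+(z*6))+z)+((a+2)*(z*(z*4)))))
-> NOT in normal form.

Answer: no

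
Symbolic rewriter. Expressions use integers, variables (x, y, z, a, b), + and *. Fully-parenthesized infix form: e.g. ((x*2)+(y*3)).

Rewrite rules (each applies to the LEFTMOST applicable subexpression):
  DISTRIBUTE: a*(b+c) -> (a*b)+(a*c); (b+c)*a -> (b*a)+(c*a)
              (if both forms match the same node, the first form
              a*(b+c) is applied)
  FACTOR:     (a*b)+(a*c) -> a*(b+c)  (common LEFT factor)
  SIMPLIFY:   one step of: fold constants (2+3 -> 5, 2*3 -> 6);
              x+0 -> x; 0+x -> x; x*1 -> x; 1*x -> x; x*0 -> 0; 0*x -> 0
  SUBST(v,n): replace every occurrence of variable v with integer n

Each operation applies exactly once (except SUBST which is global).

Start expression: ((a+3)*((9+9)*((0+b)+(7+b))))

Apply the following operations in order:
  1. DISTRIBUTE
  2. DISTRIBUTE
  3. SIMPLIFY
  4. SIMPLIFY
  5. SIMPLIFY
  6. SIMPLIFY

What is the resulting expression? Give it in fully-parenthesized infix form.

Answer: ((a*((18*b)+(18*(7+b))))+(3*(18*((0+b)+(7+b)))))

Derivation:
Start: ((a+3)*((9+9)*((0+b)+(7+b))))
Apply DISTRIBUTE at root (target: ((a+3)*((9+9)*((0+b)+(7+b))))): ((a+3)*((9+9)*((0+b)+(7+b)))) -> ((a*((9+9)*((0+b)+(7+b))))+(3*((9+9)*((0+b)+(7+b)))))
Apply DISTRIBUTE at LR (target: ((9+9)*((0+b)+(7+b)))): ((a*((9+9)*((0+b)+(7+b))))+(3*((9+9)*((0+b)+(7+b))))) -> ((a*(((9+9)*(0+b))+((9+9)*(7+b))))+(3*((9+9)*((0+b)+(7+b)))))
Apply SIMPLIFY at LRLL (target: (9+9)): ((a*(((9+9)*(0+b))+((9+9)*(7+b))))+(3*((9+9)*((0+b)+(7+b))))) -> ((a*((18*(0+b))+((9+9)*(7+b))))+(3*((9+9)*((0+b)+(7+b)))))
Apply SIMPLIFY at LRLR (target: (0+b)): ((a*((18*(0+b))+((9+9)*(7+b))))+(3*((9+9)*((0+b)+(7+b))))) -> ((a*((18*b)+((9+9)*(7+b))))+(3*((9+9)*((0+b)+(7+b)))))
Apply SIMPLIFY at LRRL (target: (9+9)): ((a*((18*b)+((9+9)*(7+b))))+(3*((9+9)*((0+b)+(7+b))))) -> ((a*((18*b)+(18*(7+b))))+(3*((9+9)*((0+b)+(7+b)))))
Apply SIMPLIFY at RRL (target: (9+9)): ((a*((18*b)+(18*(7+b))))+(3*((9+9)*((0+b)+(7+b))))) -> ((a*((18*b)+(18*(7+b))))+(3*(18*((0+b)+(7+b)))))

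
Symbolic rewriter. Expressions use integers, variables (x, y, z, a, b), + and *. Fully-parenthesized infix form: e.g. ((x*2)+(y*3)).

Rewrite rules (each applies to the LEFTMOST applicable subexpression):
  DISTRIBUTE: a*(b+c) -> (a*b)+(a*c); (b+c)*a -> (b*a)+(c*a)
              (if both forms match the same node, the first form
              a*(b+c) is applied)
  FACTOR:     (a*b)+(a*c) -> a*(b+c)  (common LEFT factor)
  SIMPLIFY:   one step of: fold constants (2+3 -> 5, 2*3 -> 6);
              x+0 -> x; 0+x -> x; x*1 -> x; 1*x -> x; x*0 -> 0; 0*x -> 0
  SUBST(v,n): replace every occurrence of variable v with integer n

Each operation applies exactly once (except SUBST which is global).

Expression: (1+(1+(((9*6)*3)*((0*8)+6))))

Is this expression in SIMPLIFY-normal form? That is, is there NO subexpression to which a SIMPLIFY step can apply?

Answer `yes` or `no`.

Answer: no

Derivation:
Expression: (1+(1+(((9*6)*3)*((0*8)+6))))
Scanning for simplifiable subexpressions (pre-order)...
  at root: (1+(1+(((9*6)*3)*((0*8)+6)))) (not simplifiable)
  at R: (1+(((9*6)*3)*((0*8)+6))) (not simplifiable)
  at RR: (((9*6)*3)*((0*8)+6)) (not simplifiable)
  at RRL: ((9*6)*3) (not simplifiable)
  at RRLL: (9*6) (SIMPLIFIABLE)
  at RRR: ((0*8)+6) (not simplifiable)
  at RRRL: (0*8) (SIMPLIFIABLE)
Found simplifiable subexpr at path RRLL: (9*6)
One SIMPLIFY step would give: (1+(1+((54*3)*((0*8)+6))))
-> NOT in normal form.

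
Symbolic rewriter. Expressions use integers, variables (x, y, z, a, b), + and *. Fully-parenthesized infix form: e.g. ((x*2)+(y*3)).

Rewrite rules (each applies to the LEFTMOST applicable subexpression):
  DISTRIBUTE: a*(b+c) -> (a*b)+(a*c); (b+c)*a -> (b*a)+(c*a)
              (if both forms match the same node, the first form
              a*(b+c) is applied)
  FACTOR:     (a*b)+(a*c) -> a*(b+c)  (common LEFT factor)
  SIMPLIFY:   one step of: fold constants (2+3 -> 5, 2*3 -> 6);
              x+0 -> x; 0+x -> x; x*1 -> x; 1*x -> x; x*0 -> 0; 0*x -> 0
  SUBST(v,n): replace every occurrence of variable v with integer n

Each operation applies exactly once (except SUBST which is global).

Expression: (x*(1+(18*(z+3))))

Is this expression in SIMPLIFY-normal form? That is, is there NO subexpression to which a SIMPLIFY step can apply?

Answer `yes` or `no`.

Expression: (x*(1+(18*(z+3))))
Scanning for simplifiable subexpressions (pre-order)...
  at root: (x*(1+(18*(z+3)))) (not simplifiable)
  at R: (1+(18*(z+3))) (not simplifiable)
  at RR: (18*(z+3)) (not simplifiable)
  at RRR: (z+3) (not simplifiable)
Result: no simplifiable subexpression found -> normal form.

Answer: yes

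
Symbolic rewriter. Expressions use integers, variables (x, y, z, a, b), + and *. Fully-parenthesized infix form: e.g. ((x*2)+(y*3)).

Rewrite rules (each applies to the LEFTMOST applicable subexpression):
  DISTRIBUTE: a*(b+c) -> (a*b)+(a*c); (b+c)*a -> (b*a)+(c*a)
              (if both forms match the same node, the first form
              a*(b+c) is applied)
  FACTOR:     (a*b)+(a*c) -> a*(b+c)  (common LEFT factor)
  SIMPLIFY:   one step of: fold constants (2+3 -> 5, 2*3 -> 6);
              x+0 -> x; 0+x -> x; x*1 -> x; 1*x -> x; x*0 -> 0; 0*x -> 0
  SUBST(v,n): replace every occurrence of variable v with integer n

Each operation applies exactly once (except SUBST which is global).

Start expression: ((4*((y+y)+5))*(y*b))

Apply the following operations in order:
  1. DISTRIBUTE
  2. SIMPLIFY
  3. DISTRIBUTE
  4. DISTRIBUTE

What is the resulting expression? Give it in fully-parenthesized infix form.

Answer: ((((4*y)+(4*y))*(y*b))+(20*(y*b)))

Derivation:
Start: ((4*((y+y)+5))*(y*b))
Apply DISTRIBUTE at L (target: (4*((y+y)+5))): ((4*((y+y)+5))*(y*b)) -> (((4*(y+y))+(4*5))*(y*b))
Apply SIMPLIFY at LR (target: (4*5)): (((4*(y+y))+(4*5))*(y*b)) -> (((4*(y+y))+20)*(y*b))
Apply DISTRIBUTE at root (target: (((4*(y+y))+20)*(y*b))): (((4*(y+y))+20)*(y*b)) -> (((4*(y+y))*(y*b))+(20*(y*b)))
Apply DISTRIBUTE at LL (target: (4*(y+y))): (((4*(y+y))*(y*b))+(20*(y*b))) -> ((((4*y)+(4*y))*(y*b))+(20*(y*b)))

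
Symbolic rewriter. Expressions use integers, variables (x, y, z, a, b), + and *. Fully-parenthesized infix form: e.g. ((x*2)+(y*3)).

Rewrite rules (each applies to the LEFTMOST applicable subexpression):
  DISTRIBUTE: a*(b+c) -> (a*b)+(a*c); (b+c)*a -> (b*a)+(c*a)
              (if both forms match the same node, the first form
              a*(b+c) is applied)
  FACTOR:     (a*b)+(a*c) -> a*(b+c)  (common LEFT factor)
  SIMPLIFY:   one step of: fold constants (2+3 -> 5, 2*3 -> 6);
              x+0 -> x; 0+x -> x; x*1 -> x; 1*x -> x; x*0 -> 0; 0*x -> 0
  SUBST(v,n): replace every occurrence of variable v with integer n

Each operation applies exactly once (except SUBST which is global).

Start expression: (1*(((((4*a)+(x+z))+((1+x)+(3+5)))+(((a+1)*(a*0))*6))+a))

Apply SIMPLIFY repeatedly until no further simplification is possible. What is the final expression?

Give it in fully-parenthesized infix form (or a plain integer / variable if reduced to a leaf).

Start: (1*(((((4*a)+(x+z))+((1+x)+(3+5)))+(((a+1)*(a*0))*6))+a))
Step 1: at root: (1*(((((4*a)+(x+z))+((1+x)+(3+5)))+(((a+1)*(a*0))*6))+a)) -> (((((4*a)+(x+z))+((1+x)+(3+5)))+(((a+1)*(a*0))*6))+a); overall: (1*(((((4*a)+(x+z))+((1+x)+(3+5)))+(((a+1)*(a*0))*6))+a)) -> (((((4*a)+(x+z))+((1+x)+(3+5)))+(((a+1)*(a*0))*6))+a)
Step 2: at LLRR: (3+5) -> 8; overall: (((((4*a)+(x+z))+((1+x)+(3+5)))+(((a+1)*(a*0))*6))+a) -> (((((4*a)+(x+z))+((1+x)+8))+(((a+1)*(a*0))*6))+a)
Step 3: at LRLR: (a*0) -> 0; overall: (((((4*a)+(x+z))+((1+x)+8))+(((a+1)*(a*0))*6))+a) -> (((((4*a)+(x+z))+((1+x)+8))+(((a+1)*0)*6))+a)
Step 4: at LRL: ((a+1)*0) -> 0; overall: (((((4*a)+(x+z))+((1+x)+8))+(((a+1)*0)*6))+a) -> (((((4*a)+(x+z))+((1+x)+8))+(0*6))+a)
Step 5: at LR: (0*6) -> 0; overall: (((((4*a)+(x+z))+((1+x)+8))+(0*6))+a) -> (((((4*a)+(x+z))+((1+x)+8))+0)+a)
Step 6: at L: ((((4*a)+(x+z))+((1+x)+8))+0) -> (((4*a)+(x+z))+((1+x)+8)); overall: (((((4*a)+(x+z))+((1+x)+8))+0)+a) -> ((((4*a)+(x+z))+((1+x)+8))+a)
Fixed point: ((((4*a)+(x+z))+((1+x)+8))+a)

Answer: ((((4*a)+(x+z))+((1+x)+8))+a)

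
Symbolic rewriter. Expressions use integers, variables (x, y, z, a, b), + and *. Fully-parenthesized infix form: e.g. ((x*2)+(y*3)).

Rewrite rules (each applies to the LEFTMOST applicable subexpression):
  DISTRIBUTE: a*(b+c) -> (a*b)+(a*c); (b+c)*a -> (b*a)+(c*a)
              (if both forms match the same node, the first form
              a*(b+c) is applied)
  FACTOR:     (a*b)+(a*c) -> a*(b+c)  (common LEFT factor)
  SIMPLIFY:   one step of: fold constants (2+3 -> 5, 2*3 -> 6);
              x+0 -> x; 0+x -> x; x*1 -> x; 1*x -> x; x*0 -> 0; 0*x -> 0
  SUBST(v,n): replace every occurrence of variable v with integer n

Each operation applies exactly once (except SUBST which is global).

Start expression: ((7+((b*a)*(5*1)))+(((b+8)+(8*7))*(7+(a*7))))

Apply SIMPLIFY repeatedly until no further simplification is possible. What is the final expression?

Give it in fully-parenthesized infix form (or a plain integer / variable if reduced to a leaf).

Start: ((7+((b*a)*(5*1)))+(((b+8)+(8*7))*(7+(a*7))))
Step 1: at LRR: (5*1) -> 5; overall: ((7+((b*a)*(5*1)))+(((b+8)+(8*7))*(7+(a*7)))) -> ((7+((b*a)*5))+(((b+8)+(8*7))*(7+(a*7))))
Step 2: at RLR: (8*7) -> 56; overall: ((7+((b*a)*5))+(((b+8)+(8*7))*(7+(a*7)))) -> ((7+((b*a)*5))+(((b+8)+56)*(7+(a*7))))
Fixed point: ((7+((b*a)*5))+(((b+8)+56)*(7+(a*7))))

Answer: ((7+((b*a)*5))+(((b+8)+56)*(7+(a*7))))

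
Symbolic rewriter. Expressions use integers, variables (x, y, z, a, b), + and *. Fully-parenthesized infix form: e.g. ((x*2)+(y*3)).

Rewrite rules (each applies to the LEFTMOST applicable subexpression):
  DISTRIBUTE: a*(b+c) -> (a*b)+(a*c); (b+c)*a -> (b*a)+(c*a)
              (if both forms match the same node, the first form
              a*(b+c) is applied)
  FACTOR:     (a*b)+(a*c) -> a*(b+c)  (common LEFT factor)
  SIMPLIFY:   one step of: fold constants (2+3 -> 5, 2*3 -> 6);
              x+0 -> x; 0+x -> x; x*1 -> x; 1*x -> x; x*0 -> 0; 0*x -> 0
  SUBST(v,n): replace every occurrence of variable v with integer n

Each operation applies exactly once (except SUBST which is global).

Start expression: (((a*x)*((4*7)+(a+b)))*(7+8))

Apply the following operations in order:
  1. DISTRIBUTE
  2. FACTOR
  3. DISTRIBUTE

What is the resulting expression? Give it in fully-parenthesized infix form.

Start: (((a*x)*((4*7)+(a+b)))*(7+8))
Apply DISTRIBUTE at root (target: (((a*x)*((4*7)+(a+b)))*(7+8))): (((a*x)*((4*7)+(a+b)))*(7+8)) -> ((((a*x)*((4*7)+(a+b)))*7)+(((a*x)*((4*7)+(a+b)))*8))
Apply FACTOR at root (target: ((((a*x)*((4*7)+(a+b)))*7)+(((a*x)*((4*7)+(a+b)))*8))): ((((a*x)*((4*7)+(a+b)))*7)+(((a*x)*((4*7)+(a+b)))*8)) -> (((a*x)*((4*7)+(a+b)))*(7+8))
Apply DISTRIBUTE at root (target: (((a*x)*((4*7)+(a+b)))*(7+8))): (((a*x)*((4*7)+(a+b)))*(7+8)) -> ((((a*x)*((4*7)+(a+b)))*7)+(((a*x)*((4*7)+(a+b)))*8))

Answer: ((((a*x)*((4*7)+(a+b)))*7)+(((a*x)*((4*7)+(a+b)))*8))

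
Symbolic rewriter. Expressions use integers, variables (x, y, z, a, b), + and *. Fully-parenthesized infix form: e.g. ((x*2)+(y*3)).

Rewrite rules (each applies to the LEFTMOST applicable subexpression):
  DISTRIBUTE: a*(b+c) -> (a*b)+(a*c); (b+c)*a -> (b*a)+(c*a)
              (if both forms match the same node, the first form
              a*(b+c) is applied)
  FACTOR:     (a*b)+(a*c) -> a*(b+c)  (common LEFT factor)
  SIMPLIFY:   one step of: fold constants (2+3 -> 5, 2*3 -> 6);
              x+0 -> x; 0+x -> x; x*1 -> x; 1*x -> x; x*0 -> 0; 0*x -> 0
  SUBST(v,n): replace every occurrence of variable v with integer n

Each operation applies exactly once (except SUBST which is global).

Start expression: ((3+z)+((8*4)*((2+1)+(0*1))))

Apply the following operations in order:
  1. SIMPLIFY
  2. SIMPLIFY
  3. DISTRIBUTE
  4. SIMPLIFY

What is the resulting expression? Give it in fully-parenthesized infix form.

Answer: ((3+z)+(96+(32*(0*1))))

Derivation:
Start: ((3+z)+((8*4)*((2+1)+(0*1))))
Apply SIMPLIFY at RL (target: (8*4)): ((3+z)+((8*4)*((2+1)+(0*1)))) -> ((3+z)+(32*((2+1)+(0*1))))
Apply SIMPLIFY at RRL (target: (2+1)): ((3+z)+(32*((2+1)+(0*1)))) -> ((3+z)+(32*(3+(0*1))))
Apply DISTRIBUTE at R (target: (32*(3+(0*1)))): ((3+z)+(32*(3+(0*1)))) -> ((3+z)+((32*3)+(32*(0*1))))
Apply SIMPLIFY at RL (target: (32*3)): ((3+z)+((32*3)+(32*(0*1)))) -> ((3+z)+(96+(32*(0*1))))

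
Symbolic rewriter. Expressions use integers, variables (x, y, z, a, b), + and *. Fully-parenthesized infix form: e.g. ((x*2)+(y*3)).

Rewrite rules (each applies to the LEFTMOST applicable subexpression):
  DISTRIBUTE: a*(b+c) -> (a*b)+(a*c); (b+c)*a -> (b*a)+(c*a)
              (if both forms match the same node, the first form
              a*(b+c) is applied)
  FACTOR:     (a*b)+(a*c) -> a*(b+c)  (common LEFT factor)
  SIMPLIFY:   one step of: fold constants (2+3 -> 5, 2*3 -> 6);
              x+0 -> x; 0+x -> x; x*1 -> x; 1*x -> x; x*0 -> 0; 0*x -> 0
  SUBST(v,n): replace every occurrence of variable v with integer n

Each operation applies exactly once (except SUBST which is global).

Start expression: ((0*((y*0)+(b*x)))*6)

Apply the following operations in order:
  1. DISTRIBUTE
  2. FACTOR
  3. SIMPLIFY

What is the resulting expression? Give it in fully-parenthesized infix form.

Start: ((0*((y*0)+(b*x)))*6)
Apply DISTRIBUTE at L (target: (0*((y*0)+(b*x)))): ((0*((y*0)+(b*x)))*6) -> (((0*(y*0))+(0*(b*x)))*6)
Apply FACTOR at L (target: ((0*(y*0))+(0*(b*x)))): (((0*(y*0))+(0*(b*x)))*6) -> ((0*((y*0)+(b*x)))*6)
Apply SIMPLIFY at L (target: (0*((y*0)+(b*x)))): ((0*((y*0)+(b*x)))*6) -> (0*6)

Answer: (0*6)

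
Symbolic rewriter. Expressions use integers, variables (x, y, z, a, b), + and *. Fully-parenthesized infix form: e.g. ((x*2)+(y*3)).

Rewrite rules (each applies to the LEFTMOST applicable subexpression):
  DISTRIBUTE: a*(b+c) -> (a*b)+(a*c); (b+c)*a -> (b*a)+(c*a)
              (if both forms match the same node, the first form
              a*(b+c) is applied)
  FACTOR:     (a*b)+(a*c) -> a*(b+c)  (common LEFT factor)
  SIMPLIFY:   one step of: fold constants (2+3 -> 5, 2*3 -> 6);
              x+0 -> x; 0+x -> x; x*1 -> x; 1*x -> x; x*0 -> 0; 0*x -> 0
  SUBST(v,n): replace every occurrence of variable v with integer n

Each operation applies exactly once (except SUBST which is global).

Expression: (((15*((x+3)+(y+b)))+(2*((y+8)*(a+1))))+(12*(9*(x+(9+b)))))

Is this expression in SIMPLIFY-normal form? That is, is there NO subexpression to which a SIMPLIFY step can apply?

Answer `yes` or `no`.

Expression: (((15*((x+3)+(y+b)))+(2*((y+8)*(a+1))))+(12*(9*(x+(9+b)))))
Scanning for simplifiable subexpressions (pre-order)...
  at root: (((15*((x+3)+(y+b)))+(2*((y+8)*(a+1))))+(12*(9*(x+(9+b))))) (not simplifiable)
  at L: ((15*((x+3)+(y+b)))+(2*((y+8)*(a+1)))) (not simplifiable)
  at LL: (15*((x+3)+(y+b))) (not simplifiable)
  at LLR: ((x+3)+(y+b)) (not simplifiable)
  at LLRL: (x+3) (not simplifiable)
  at LLRR: (y+b) (not simplifiable)
  at LR: (2*((y+8)*(a+1))) (not simplifiable)
  at LRR: ((y+8)*(a+1)) (not simplifiable)
  at LRRL: (y+8) (not simplifiable)
  at LRRR: (a+1) (not simplifiable)
  at R: (12*(9*(x+(9+b)))) (not simplifiable)
  at RR: (9*(x+(9+b))) (not simplifiable)
  at RRR: (x+(9+b)) (not simplifiable)
  at RRRR: (9+b) (not simplifiable)
Result: no simplifiable subexpression found -> normal form.

Answer: yes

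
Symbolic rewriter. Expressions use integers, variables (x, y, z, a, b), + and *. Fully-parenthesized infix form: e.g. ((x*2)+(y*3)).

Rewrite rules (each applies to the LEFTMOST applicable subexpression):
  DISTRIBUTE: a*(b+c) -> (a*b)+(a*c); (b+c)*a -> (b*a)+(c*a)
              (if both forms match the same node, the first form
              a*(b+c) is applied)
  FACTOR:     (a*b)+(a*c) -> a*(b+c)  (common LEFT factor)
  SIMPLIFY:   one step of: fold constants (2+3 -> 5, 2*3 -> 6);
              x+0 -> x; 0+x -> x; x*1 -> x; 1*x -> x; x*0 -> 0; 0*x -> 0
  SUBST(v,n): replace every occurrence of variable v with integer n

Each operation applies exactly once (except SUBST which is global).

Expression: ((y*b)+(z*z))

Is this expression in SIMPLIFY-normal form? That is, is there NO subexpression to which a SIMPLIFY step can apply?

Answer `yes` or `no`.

Answer: yes

Derivation:
Expression: ((y*b)+(z*z))
Scanning for simplifiable subexpressions (pre-order)...
  at root: ((y*b)+(z*z)) (not simplifiable)
  at L: (y*b) (not simplifiable)
  at R: (z*z) (not simplifiable)
Result: no simplifiable subexpression found -> normal form.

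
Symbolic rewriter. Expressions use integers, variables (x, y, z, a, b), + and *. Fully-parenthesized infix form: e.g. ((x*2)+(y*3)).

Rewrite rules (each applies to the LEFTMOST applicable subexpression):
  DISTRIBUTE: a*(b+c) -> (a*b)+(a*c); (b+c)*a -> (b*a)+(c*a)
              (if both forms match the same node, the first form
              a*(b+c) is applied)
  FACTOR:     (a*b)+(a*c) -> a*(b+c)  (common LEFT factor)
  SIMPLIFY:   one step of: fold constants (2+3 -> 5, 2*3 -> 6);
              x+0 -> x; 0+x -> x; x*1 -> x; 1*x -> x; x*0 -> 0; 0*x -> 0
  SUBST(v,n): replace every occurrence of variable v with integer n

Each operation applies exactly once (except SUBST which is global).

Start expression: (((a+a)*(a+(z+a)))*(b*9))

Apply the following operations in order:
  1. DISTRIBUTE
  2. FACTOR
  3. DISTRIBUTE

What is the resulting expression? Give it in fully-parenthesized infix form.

Start: (((a+a)*(a+(z+a)))*(b*9))
Apply DISTRIBUTE at L (target: ((a+a)*(a+(z+a)))): (((a+a)*(a+(z+a)))*(b*9)) -> ((((a+a)*a)+((a+a)*(z+a)))*(b*9))
Apply FACTOR at L (target: (((a+a)*a)+((a+a)*(z+a)))): ((((a+a)*a)+((a+a)*(z+a)))*(b*9)) -> (((a+a)*(a+(z+a)))*(b*9))
Apply DISTRIBUTE at L (target: ((a+a)*(a+(z+a)))): (((a+a)*(a+(z+a)))*(b*9)) -> ((((a+a)*a)+((a+a)*(z+a)))*(b*9))

Answer: ((((a+a)*a)+((a+a)*(z+a)))*(b*9))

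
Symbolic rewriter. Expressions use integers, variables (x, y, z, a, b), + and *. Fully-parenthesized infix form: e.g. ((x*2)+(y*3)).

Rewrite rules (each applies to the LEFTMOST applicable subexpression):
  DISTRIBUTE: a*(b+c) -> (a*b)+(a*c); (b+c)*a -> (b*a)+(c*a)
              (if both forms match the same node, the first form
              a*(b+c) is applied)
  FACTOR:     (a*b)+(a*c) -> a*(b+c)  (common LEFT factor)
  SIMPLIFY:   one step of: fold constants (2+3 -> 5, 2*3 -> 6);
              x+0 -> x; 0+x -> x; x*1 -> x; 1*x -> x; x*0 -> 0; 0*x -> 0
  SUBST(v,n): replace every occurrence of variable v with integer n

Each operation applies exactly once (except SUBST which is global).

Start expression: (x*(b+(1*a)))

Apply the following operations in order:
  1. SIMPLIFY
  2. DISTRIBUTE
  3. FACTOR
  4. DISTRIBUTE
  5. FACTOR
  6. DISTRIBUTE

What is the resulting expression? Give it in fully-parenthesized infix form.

Answer: ((x*b)+(x*a))

Derivation:
Start: (x*(b+(1*a)))
Apply SIMPLIFY at RR (target: (1*a)): (x*(b+(1*a))) -> (x*(b+a))
Apply DISTRIBUTE at root (target: (x*(b+a))): (x*(b+a)) -> ((x*b)+(x*a))
Apply FACTOR at root (target: ((x*b)+(x*a))): ((x*b)+(x*a)) -> (x*(b+a))
Apply DISTRIBUTE at root (target: (x*(b+a))): (x*(b+a)) -> ((x*b)+(x*a))
Apply FACTOR at root (target: ((x*b)+(x*a))): ((x*b)+(x*a)) -> (x*(b+a))
Apply DISTRIBUTE at root (target: (x*(b+a))): (x*(b+a)) -> ((x*b)+(x*a))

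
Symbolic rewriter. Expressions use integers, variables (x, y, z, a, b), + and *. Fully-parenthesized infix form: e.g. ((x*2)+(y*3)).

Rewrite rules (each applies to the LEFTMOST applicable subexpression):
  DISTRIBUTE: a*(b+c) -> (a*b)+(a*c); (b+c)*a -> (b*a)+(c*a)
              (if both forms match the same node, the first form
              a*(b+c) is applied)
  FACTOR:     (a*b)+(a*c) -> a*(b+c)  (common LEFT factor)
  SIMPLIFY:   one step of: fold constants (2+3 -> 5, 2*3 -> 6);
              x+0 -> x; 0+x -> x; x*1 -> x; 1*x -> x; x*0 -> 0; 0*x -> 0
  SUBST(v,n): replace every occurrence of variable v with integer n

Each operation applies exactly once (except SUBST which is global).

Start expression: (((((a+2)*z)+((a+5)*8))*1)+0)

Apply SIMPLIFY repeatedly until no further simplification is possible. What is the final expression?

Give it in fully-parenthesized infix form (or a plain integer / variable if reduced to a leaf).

Start: (((((a+2)*z)+((a+5)*8))*1)+0)
Step 1: at root: (((((a+2)*z)+((a+5)*8))*1)+0) -> ((((a+2)*z)+((a+5)*8))*1); overall: (((((a+2)*z)+((a+5)*8))*1)+0) -> ((((a+2)*z)+((a+5)*8))*1)
Step 2: at root: ((((a+2)*z)+((a+5)*8))*1) -> (((a+2)*z)+((a+5)*8)); overall: ((((a+2)*z)+((a+5)*8))*1) -> (((a+2)*z)+((a+5)*8))
Fixed point: (((a+2)*z)+((a+5)*8))

Answer: (((a+2)*z)+((a+5)*8))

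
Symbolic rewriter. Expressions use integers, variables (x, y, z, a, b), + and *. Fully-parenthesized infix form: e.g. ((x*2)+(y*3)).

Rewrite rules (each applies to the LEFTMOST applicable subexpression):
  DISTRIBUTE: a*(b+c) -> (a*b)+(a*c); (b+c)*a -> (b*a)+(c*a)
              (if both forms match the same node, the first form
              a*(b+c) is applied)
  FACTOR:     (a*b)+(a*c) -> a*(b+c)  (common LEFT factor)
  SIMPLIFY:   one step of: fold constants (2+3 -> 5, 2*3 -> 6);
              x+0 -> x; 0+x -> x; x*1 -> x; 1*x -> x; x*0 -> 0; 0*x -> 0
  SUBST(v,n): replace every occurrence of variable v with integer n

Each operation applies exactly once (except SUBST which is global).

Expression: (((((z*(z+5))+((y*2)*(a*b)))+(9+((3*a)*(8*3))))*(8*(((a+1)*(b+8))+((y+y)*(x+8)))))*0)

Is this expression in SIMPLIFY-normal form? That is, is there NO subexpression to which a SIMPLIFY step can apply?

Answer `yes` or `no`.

Expression: (((((z*(z+5))+((y*2)*(a*b)))+(9+((3*a)*(8*3))))*(8*(((a+1)*(b+8))+((y+y)*(x+8)))))*0)
Scanning for simplifiable subexpressions (pre-order)...
  at root: (((((z*(z+5))+((y*2)*(a*b)))+(9+((3*a)*(8*3))))*(8*(((a+1)*(b+8))+((y+y)*(x+8)))))*0) (SIMPLIFIABLE)
  at L: ((((z*(z+5))+((y*2)*(a*b)))+(9+((3*a)*(8*3))))*(8*(((a+1)*(b+8))+((y+y)*(x+8))))) (not simplifiable)
  at LL: (((z*(z+5))+((y*2)*(a*b)))+(9+((3*a)*(8*3)))) (not simplifiable)
  at LLL: ((z*(z+5))+((y*2)*(a*b))) (not simplifiable)
  at LLLL: (z*(z+5)) (not simplifiable)
  at LLLLR: (z+5) (not simplifiable)
  at LLLR: ((y*2)*(a*b)) (not simplifiable)
  at LLLRL: (y*2) (not simplifiable)
  at LLLRR: (a*b) (not simplifiable)
  at LLR: (9+((3*a)*(8*3))) (not simplifiable)
  at LLRR: ((3*a)*(8*3)) (not simplifiable)
  at LLRRL: (3*a) (not simplifiable)
  at LLRRR: (8*3) (SIMPLIFIABLE)
  at LR: (8*(((a+1)*(b+8))+((y+y)*(x+8)))) (not simplifiable)
  at LRR: (((a+1)*(b+8))+((y+y)*(x+8))) (not simplifiable)
  at LRRL: ((a+1)*(b+8)) (not simplifiable)
  at LRRLL: (a+1) (not simplifiable)
  at LRRLR: (b+8) (not simplifiable)
  at LRRR: ((y+y)*(x+8)) (not simplifiable)
  at LRRRL: (y+y) (not simplifiable)
  at LRRRR: (x+8) (not simplifiable)
Found simplifiable subexpr at path root: (((((z*(z+5))+((y*2)*(a*b)))+(9+((3*a)*(8*3))))*(8*(((a+1)*(b+8))+((y+y)*(x+8)))))*0)
One SIMPLIFY step would give: 0
-> NOT in normal form.

Answer: no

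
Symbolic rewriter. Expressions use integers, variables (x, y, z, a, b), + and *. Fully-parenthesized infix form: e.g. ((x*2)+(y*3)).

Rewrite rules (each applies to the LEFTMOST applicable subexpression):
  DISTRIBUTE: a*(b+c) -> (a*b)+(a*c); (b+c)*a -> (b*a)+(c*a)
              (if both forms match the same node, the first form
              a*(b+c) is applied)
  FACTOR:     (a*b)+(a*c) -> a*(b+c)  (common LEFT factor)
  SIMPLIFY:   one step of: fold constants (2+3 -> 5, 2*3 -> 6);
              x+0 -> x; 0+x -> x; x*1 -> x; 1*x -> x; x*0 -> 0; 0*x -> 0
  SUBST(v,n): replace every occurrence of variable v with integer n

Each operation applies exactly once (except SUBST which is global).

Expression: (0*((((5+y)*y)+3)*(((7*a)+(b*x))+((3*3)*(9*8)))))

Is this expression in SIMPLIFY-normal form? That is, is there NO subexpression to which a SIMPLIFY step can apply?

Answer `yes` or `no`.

Answer: no

Derivation:
Expression: (0*((((5+y)*y)+3)*(((7*a)+(b*x))+((3*3)*(9*8)))))
Scanning for simplifiable subexpressions (pre-order)...
  at root: (0*((((5+y)*y)+3)*(((7*a)+(b*x))+((3*3)*(9*8))))) (SIMPLIFIABLE)
  at R: ((((5+y)*y)+3)*(((7*a)+(b*x))+((3*3)*(9*8)))) (not simplifiable)
  at RL: (((5+y)*y)+3) (not simplifiable)
  at RLL: ((5+y)*y) (not simplifiable)
  at RLLL: (5+y) (not simplifiable)
  at RR: (((7*a)+(b*x))+((3*3)*(9*8))) (not simplifiable)
  at RRL: ((7*a)+(b*x)) (not simplifiable)
  at RRLL: (7*a) (not simplifiable)
  at RRLR: (b*x) (not simplifiable)
  at RRR: ((3*3)*(9*8)) (not simplifiable)
  at RRRL: (3*3) (SIMPLIFIABLE)
  at RRRR: (9*8) (SIMPLIFIABLE)
Found simplifiable subexpr at path root: (0*((((5+y)*y)+3)*(((7*a)+(b*x))+((3*3)*(9*8)))))
One SIMPLIFY step would give: 0
-> NOT in normal form.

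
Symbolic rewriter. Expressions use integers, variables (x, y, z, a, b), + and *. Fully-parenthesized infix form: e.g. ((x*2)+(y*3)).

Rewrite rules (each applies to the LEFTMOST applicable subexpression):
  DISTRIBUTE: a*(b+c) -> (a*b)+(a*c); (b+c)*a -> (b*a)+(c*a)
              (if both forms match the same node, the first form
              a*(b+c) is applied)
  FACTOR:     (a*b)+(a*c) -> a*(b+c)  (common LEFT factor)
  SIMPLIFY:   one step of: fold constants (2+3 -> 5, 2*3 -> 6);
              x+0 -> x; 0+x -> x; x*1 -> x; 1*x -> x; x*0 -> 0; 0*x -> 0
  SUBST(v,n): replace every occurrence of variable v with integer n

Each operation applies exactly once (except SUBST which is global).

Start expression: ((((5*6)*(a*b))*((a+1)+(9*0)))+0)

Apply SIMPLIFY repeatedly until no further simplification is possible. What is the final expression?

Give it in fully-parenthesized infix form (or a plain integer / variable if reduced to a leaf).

Answer: ((30*(a*b))*(a+1))

Derivation:
Start: ((((5*6)*(a*b))*((a+1)+(9*0)))+0)
Step 1: at root: ((((5*6)*(a*b))*((a+1)+(9*0)))+0) -> (((5*6)*(a*b))*((a+1)+(9*0))); overall: ((((5*6)*(a*b))*((a+1)+(9*0)))+0) -> (((5*6)*(a*b))*((a+1)+(9*0)))
Step 2: at LL: (5*6) -> 30; overall: (((5*6)*(a*b))*((a+1)+(9*0))) -> ((30*(a*b))*((a+1)+(9*0)))
Step 3: at RR: (9*0) -> 0; overall: ((30*(a*b))*((a+1)+(9*0))) -> ((30*(a*b))*((a+1)+0))
Step 4: at R: ((a+1)+0) -> (a+1); overall: ((30*(a*b))*((a+1)+0)) -> ((30*(a*b))*(a+1))
Fixed point: ((30*(a*b))*(a+1))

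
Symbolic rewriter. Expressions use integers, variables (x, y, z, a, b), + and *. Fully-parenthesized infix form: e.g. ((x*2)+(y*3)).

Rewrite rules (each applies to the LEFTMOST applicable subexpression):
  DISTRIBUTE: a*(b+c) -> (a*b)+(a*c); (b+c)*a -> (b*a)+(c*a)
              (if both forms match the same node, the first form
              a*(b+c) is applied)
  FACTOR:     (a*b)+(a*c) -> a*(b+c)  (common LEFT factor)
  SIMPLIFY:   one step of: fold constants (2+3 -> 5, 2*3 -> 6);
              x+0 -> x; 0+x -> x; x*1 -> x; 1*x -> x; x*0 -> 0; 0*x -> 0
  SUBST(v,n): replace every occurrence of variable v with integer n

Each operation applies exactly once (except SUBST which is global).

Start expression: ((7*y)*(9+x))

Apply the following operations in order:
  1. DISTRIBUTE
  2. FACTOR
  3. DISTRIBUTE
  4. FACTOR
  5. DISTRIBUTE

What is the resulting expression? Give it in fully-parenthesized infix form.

Start: ((7*y)*(9+x))
Apply DISTRIBUTE at root (target: ((7*y)*(9+x))): ((7*y)*(9+x)) -> (((7*y)*9)+((7*y)*x))
Apply FACTOR at root (target: (((7*y)*9)+((7*y)*x))): (((7*y)*9)+((7*y)*x)) -> ((7*y)*(9+x))
Apply DISTRIBUTE at root (target: ((7*y)*(9+x))): ((7*y)*(9+x)) -> (((7*y)*9)+((7*y)*x))
Apply FACTOR at root (target: (((7*y)*9)+((7*y)*x))): (((7*y)*9)+((7*y)*x)) -> ((7*y)*(9+x))
Apply DISTRIBUTE at root (target: ((7*y)*(9+x))): ((7*y)*(9+x)) -> (((7*y)*9)+((7*y)*x))

Answer: (((7*y)*9)+((7*y)*x))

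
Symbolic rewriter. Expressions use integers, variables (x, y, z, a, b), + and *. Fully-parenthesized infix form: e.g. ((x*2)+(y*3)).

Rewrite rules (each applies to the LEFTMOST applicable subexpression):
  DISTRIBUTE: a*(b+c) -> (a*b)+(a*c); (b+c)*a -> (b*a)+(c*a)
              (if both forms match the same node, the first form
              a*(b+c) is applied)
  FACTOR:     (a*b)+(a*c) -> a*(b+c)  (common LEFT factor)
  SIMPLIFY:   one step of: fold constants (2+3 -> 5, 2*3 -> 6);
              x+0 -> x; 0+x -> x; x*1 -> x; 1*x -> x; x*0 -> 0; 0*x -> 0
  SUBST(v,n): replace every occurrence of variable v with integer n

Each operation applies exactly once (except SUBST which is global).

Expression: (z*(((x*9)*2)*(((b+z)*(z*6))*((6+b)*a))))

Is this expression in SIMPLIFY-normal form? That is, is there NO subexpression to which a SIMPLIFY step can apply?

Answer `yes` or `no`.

Expression: (z*(((x*9)*2)*(((b+z)*(z*6))*((6+b)*a))))
Scanning for simplifiable subexpressions (pre-order)...
  at root: (z*(((x*9)*2)*(((b+z)*(z*6))*((6+b)*a)))) (not simplifiable)
  at R: (((x*9)*2)*(((b+z)*(z*6))*((6+b)*a))) (not simplifiable)
  at RL: ((x*9)*2) (not simplifiable)
  at RLL: (x*9) (not simplifiable)
  at RR: (((b+z)*(z*6))*((6+b)*a)) (not simplifiable)
  at RRL: ((b+z)*(z*6)) (not simplifiable)
  at RRLL: (b+z) (not simplifiable)
  at RRLR: (z*6) (not simplifiable)
  at RRR: ((6+b)*a) (not simplifiable)
  at RRRL: (6+b) (not simplifiable)
Result: no simplifiable subexpression found -> normal form.

Answer: yes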